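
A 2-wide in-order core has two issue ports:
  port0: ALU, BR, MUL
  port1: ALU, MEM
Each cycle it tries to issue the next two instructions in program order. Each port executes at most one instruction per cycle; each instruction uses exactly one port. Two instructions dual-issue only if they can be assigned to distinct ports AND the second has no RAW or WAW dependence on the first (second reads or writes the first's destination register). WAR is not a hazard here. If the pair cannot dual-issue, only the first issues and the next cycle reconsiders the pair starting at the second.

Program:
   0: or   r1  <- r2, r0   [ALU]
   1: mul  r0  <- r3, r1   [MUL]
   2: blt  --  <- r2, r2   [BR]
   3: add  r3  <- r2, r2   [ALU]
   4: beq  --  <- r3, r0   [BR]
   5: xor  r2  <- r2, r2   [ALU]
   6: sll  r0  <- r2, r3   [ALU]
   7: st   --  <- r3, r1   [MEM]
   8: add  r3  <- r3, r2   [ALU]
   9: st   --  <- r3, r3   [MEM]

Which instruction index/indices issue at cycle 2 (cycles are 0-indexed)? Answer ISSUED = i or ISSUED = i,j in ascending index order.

ISSUED = 2,3

#0 head=0: or i0 RAW r1
#1 head=1: mul i1 no-port MUL/BR
#2 head=2: blt/add i2,i3 2-wide
#3 head=4: beq/xor i4,i5 2-wide
#4 head=6: sll/st i6,i7 2-wide
#5 head=8: add i8 RAW r3
#6 head=9: st i9 tail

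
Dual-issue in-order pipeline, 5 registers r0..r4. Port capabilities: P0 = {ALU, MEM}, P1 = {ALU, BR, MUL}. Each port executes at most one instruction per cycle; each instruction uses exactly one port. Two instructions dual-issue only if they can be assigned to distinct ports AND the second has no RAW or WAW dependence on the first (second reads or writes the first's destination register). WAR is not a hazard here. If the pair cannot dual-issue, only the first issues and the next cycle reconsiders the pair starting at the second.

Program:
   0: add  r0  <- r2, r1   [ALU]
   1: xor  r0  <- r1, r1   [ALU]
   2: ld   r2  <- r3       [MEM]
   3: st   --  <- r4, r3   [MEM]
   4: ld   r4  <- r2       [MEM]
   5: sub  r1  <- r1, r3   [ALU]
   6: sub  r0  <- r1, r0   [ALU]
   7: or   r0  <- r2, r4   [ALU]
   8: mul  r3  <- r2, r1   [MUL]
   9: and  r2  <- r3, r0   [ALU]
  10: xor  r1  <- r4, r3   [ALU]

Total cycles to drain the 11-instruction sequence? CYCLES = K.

t=0 i0:add ; WAW r0
t=1 i1+i2:xor/ld ; dual
t=2 i3:st ; no-port MEM/MEM
t=3 i4+i5:ld/sub ; dual
t=4 i6:sub ; WAW r0
t=5 i7+i8:or/mul ; dual
t=6 i9+i10:and/xor ; dual

CYCLES = 7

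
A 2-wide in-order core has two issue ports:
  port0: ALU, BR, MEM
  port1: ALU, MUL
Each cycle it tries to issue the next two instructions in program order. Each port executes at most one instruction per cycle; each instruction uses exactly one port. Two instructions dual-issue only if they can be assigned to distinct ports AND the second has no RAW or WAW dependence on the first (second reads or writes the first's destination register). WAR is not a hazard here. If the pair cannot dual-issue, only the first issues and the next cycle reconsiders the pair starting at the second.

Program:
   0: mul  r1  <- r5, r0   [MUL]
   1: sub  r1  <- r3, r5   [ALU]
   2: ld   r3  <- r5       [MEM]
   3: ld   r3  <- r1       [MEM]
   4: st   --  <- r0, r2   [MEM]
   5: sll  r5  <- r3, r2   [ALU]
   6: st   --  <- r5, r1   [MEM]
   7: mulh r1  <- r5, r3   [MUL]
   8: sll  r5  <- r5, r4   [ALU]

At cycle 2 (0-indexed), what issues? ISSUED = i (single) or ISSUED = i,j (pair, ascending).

ISSUED = 3

t=0 i0:mul.MUL ; WAW r1
t=1 i1/i2:sub.ALU/ld.MEM ; dual
t=2 i3:ld.MEM ; no-port MEM/MEM
t=3 i4/i5:st.MEM/sll.ALU ; dual
t=4 i6/i7:st.MEM/mulh.MUL ; dual
t=5 i8:sll.ALU ; tail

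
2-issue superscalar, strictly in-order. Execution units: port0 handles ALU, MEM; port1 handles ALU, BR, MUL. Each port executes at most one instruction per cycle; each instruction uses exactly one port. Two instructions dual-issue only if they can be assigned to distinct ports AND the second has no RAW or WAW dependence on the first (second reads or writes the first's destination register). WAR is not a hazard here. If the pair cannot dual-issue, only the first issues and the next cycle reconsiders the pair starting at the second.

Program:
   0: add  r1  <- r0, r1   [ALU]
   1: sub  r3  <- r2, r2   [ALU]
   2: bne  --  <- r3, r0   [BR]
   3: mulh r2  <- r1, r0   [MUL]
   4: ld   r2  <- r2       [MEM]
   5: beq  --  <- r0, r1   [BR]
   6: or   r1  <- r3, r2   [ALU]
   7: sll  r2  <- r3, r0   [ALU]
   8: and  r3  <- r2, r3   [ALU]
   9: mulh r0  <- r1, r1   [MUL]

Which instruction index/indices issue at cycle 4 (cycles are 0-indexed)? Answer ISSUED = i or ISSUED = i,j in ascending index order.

ISSUED = 6,7

  cy0 -> i0/i1 (add sub) pair
  cy1 -> i2 (bne) no-port BR/MUL
  cy2 -> i3 (mulh) RAW+WAW r2
  cy3 -> i4/i5 (ld beq) pair
  cy4 -> i6/i7 (or sll) pair
  cy5 -> i8/i9 (and mulh) pair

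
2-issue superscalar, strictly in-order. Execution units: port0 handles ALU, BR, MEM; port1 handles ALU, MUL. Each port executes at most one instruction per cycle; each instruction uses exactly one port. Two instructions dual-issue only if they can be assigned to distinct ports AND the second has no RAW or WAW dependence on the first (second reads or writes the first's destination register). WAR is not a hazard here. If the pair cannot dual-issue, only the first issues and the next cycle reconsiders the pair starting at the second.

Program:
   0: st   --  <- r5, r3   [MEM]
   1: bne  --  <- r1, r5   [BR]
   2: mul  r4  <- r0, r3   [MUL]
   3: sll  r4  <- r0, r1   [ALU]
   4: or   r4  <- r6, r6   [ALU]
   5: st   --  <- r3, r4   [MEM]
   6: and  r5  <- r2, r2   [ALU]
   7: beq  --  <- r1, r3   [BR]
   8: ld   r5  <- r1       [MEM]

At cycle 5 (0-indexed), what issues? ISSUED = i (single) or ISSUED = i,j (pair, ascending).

ISSUED = 7

t=0 i0:st ; no-port MEM/BR
t=1 i1&i2:bne mul ; 2-wide
t=2 i3:sll ; WAW r4
t=3 i4:or ; RAW r4
t=4 i5&i6:st and ; 2-wide
t=5 i7:beq ; no-port BR/MEM
t=6 i8:ld ; tail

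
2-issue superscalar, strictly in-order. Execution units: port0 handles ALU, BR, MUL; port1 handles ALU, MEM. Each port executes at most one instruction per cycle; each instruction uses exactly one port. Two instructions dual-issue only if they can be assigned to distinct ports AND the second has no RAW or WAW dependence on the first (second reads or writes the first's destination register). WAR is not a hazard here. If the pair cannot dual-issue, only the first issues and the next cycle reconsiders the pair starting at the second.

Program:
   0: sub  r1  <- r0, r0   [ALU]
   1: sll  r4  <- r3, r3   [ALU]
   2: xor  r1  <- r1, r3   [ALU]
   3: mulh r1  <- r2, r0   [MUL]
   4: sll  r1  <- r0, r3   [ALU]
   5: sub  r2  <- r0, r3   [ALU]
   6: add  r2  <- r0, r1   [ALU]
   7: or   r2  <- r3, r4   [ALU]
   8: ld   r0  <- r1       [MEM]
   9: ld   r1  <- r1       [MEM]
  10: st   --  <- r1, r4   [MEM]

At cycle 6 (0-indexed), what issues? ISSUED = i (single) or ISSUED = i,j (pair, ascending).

ISSUED = 9

  cy0 -> i0&i1 (sub.ALU+sll.ALU) dual
  cy1 -> i2 (xor.ALU) WAW r1
  cy2 -> i3 (mulh.MUL) WAW r1
  cy3 -> i4&i5 (sll.ALU+sub.ALU) dual
  cy4 -> i6 (add.ALU) WAW r2
  cy5 -> i7&i8 (or.ALU+ld.MEM) dual
  cy6 -> i9 (ld.MEM) no-port MEM/MEM
  cy7 -> i10 (st.MEM) tail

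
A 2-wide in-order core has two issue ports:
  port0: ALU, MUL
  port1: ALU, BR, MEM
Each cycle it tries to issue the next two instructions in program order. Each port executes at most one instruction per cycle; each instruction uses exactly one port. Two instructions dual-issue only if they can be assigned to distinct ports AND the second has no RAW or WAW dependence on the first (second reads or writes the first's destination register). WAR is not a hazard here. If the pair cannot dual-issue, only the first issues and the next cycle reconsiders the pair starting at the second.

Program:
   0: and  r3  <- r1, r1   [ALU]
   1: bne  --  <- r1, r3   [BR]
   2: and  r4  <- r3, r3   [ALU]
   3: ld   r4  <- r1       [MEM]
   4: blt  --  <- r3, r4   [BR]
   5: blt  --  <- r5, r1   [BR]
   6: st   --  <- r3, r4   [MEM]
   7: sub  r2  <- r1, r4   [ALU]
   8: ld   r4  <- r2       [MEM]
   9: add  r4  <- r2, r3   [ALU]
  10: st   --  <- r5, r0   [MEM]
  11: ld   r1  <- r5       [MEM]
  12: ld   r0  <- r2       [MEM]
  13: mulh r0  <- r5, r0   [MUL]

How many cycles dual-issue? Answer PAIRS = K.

c0: i0 and  RAW r3
c1: i1/i2 bne/and  dual
c2: i3 ld  no-port MEM/BR
c3: i4 blt  no-port BR/BR
c4: i5 blt  no-port BR/MEM
c5: i6/i7 st/sub  dual
c6: i8 ld  WAW r4
c7: i9/i10 add/st  dual
c8: i11 ld  no-port MEM/MEM
c9: i12 ld  RAW+WAW r0
c10: i13 mulh  tail

PAIRS = 3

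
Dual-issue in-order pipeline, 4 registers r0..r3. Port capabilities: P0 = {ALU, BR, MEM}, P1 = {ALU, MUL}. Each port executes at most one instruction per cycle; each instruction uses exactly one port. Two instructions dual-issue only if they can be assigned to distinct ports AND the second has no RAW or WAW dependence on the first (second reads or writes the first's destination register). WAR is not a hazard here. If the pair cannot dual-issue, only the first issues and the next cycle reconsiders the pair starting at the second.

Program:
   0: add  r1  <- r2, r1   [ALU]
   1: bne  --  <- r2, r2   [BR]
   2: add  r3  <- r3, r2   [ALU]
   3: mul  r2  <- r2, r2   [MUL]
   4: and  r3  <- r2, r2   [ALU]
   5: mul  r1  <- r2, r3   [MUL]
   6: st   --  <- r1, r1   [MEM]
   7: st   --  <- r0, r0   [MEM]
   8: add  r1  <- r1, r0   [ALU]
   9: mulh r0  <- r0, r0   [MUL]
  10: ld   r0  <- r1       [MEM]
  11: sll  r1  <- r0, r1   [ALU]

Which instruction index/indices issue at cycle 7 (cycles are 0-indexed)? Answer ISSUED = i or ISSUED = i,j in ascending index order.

t=0 i0/i1:add.ALU bne.BR ; pair
t=1 i2/i3:add.ALU mul.MUL ; pair
t=2 i4:and.ALU ; RAW r3
t=3 i5:mul.MUL ; RAW r1
t=4 i6:st.MEM ; no-port MEM/MEM
t=5 i7/i8:st.MEM add.ALU ; pair
t=6 i9:mulh.MUL ; WAW r0
t=7 i10:ld.MEM ; RAW r0
t=8 i11:sll.ALU ; tail

ISSUED = 10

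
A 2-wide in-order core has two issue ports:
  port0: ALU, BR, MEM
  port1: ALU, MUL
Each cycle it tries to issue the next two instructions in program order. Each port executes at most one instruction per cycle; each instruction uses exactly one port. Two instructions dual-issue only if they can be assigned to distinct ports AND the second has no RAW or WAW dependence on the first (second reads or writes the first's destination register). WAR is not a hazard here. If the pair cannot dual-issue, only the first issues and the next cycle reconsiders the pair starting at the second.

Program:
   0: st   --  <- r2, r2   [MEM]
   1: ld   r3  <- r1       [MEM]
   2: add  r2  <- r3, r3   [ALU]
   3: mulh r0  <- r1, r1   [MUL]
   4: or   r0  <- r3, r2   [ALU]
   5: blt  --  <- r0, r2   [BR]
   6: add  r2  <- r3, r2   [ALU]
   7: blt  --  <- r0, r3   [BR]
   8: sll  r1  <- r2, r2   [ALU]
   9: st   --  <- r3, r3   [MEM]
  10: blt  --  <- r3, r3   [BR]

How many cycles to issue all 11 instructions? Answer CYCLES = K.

CYCLES = 8

  cy0 -> i0 (st) no-port MEM/MEM
  cy1 -> i1 (ld) RAW r3
  cy2 -> i2,i3 (add;mulh) 2-wide
  cy3 -> i4 (or) RAW r0
  cy4 -> i5,i6 (blt;add) 2-wide
  cy5 -> i7,i8 (blt;sll) 2-wide
  cy6 -> i9 (st) no-port MEM/BR
  cy7 -> i10 (blt) tail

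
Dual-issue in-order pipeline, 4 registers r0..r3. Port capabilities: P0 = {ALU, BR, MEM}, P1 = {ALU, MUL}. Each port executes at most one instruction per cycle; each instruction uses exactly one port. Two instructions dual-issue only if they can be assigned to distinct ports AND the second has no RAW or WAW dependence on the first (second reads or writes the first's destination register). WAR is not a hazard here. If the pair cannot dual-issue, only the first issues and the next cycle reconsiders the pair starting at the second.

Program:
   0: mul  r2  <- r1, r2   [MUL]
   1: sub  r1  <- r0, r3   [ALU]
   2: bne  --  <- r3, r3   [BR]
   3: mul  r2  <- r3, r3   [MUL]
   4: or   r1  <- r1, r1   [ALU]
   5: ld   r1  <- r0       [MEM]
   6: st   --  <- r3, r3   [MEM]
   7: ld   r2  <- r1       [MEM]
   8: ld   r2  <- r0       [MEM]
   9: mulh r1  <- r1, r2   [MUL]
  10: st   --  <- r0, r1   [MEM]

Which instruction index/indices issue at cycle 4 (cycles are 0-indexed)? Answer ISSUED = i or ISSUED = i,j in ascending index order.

  cy0 -> i0,i1 (mul.MUL sub.ALU) dual
  cy1 -> i2,i3 (bne.BR mul.MUL) dual
  cy2 -> i4 (or.ALU) WAW r1
  cy3 -> i5 (ld.MEM) no-port MEM/MEM
  cy4 -> i6 (st.MEM) no-port MEM/MEM
  cy5 -> i7 (ld.MEM) no-port MEM/MEM
  cy6 -> i8 (ld.MEM) RAW r2
  cy7 -> i9 (mulh.MUL) RAW r1
  cy8 -> i10 (st.MEM) tail

ISSUED = 6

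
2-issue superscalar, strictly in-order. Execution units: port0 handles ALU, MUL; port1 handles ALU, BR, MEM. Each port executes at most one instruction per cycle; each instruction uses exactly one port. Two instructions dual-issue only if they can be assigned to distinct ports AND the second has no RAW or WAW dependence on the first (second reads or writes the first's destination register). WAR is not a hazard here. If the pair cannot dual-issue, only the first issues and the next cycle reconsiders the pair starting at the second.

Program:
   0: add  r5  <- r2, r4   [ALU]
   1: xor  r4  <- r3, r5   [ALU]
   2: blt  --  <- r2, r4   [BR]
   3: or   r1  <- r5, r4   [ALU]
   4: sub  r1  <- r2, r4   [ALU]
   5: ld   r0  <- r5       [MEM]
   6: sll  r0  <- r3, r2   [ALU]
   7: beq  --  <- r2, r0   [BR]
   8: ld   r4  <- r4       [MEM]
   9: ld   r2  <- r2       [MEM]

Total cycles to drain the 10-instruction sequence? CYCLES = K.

c0: i0 add  RAW r5
c1: i1 xor  RAW r4
c2: i2/i3 blt/or  dual
c3: i4/i5 sub/ld  dual
c4: i6 sll  RAW r0
c5: i7 beq  no-port BR/MEM
c6: i8 ld  no-port MEM/MEM
c7: i9 ld  tail

CYCLES = 8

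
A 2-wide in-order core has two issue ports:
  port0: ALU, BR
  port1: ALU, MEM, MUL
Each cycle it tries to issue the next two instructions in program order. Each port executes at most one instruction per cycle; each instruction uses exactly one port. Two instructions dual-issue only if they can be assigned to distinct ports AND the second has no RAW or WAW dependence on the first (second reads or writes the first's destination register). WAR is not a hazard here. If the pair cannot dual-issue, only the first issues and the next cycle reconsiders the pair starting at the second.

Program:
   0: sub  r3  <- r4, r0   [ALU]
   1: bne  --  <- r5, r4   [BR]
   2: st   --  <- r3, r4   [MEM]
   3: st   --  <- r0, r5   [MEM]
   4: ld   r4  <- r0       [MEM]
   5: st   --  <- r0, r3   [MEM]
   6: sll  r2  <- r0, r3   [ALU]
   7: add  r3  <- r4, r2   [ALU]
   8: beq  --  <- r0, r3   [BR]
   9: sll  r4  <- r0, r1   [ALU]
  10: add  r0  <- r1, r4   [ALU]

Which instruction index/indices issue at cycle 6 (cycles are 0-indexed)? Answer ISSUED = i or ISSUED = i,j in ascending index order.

c0: i0/i1 sub.ALU bne.BR  dual
c1: i2 st.MEM  no-port MEM/MEM
c2: i3 st.MEM  no-port MEM/MEM
c3: i4 ld.MEM  no-port MEM/MEM
c4: i5/i6 st.MEM sll.ALU  dual
c5: i7 add.ALU  RAW r3
c6: i8/i9 beq.BR sll.ALU  dual
c7: i10 add.ALU  tail

ISSUED = 8,9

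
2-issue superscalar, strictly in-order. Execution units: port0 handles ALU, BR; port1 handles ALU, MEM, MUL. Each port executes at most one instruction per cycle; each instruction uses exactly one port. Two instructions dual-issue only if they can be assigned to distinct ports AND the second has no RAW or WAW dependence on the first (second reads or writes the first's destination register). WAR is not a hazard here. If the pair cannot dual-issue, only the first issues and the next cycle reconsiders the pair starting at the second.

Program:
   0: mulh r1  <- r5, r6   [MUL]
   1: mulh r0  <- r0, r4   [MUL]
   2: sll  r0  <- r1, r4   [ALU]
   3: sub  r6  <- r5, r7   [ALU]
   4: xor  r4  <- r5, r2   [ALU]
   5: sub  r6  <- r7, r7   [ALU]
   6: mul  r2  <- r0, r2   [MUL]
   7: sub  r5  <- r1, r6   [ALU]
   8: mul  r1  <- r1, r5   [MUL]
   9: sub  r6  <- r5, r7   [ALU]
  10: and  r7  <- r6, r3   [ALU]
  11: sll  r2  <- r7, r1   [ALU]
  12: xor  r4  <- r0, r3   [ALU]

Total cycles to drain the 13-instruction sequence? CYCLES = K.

CYCLES = 8

c0: i0 mulh  no-port MUL/MUL
c1: i1 mulh  WAW r0
c2: i2/i3 sll;sub  2-wide
c3: i4/i5 xor;sub  2-wide
c4: i6/i7 mul;sub  2-wide
c5: i8/i9 mul;sub  2-wide
c6: i10 and  RAW r7
c7: i11/i12 sll;xor  2-wide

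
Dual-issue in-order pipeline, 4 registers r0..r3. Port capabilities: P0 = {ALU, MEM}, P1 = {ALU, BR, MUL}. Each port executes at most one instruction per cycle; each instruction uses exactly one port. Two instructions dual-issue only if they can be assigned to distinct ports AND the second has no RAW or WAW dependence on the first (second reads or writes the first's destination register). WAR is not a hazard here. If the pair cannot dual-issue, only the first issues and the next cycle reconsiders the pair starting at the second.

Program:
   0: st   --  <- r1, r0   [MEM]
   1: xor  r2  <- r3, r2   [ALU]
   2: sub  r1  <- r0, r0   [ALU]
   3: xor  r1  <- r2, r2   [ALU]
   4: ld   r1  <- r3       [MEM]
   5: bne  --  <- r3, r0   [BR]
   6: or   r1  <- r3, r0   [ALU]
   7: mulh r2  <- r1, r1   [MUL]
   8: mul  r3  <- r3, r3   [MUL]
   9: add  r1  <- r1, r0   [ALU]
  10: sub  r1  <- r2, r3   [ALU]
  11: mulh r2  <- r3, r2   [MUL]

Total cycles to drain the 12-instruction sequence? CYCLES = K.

[0] i0/i1  st xor  -- pair
[1] i2  sub  -- WAW r1
[2] i3  xor  -- WAW r1
[3] i4/i5  ld bne  -- pair
[4] i6  or  -- RAW r1
[5] i7  mulh  -- no-port MUL/MUL
[6] i8/i9  mul add  -- pair
[7] i10/i11  sub mulh  -- pair

CYCLES = 8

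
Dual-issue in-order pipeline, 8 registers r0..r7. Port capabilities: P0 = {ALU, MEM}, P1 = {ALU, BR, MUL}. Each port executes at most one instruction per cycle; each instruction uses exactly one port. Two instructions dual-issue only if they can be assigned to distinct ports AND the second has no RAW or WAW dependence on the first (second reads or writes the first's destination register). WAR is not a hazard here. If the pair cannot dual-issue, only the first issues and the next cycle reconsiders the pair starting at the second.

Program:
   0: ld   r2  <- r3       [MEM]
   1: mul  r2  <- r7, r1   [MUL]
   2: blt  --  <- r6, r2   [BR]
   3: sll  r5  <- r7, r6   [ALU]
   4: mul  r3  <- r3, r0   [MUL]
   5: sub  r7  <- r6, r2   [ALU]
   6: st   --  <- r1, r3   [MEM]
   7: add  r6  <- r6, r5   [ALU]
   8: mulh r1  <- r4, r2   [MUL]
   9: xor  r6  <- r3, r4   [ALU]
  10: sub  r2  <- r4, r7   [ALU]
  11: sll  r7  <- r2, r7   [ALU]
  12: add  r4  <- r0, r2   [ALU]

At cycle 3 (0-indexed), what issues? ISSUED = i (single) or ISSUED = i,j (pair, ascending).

ISSUED = 4,5

0. ld.MEM @i0  | WAW r2
1. mul.MUL @i1  | no-port MUL/BR
2. blt.BR sll.ALU @i2,i3  | pair
3. mul.MUL sub.ALU @i4,i5  | pair
4. st.MEM add.ALU @i6,i7  | pair
5. mulh.MUL xor.ALU @i8,i9  | pair
6. sub.ALU @i10  | RAW r2
7. sll.ALU add.ALU @i11,i12  | pair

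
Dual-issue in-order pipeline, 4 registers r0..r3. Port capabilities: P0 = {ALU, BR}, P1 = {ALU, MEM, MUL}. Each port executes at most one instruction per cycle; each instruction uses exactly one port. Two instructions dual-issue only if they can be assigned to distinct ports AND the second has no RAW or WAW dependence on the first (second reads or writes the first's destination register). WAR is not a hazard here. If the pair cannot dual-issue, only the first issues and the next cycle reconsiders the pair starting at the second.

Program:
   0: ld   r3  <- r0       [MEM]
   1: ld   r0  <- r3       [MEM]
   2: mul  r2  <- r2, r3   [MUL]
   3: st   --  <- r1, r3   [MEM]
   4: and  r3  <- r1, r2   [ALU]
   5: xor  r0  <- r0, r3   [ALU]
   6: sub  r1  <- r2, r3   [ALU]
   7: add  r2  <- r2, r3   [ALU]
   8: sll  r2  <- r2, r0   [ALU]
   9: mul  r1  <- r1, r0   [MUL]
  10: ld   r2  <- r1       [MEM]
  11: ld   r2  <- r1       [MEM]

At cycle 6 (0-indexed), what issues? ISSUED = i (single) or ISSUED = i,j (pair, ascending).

ISSUED = 8,9

c0: i0 ld.MEM  no-port MEM/MEM
c1: i1 ld.MEM  no-port MEM/MUL
c2: i2 mul.MUL  no-port MUL/MEM
c3: i3+i4 st.MEM;and.ALU  2-wide
c4: i5+i6 xor.ALU;sub.ALU  2-wide
c5: i7 add.ALU  RAW+WAW r2
c6: i8+i9 sll.ALU;mul.MUL  2-wide
c7: i10 ld.MEM  no-port MEM/MEM
c8: i11 ld.MEM  tail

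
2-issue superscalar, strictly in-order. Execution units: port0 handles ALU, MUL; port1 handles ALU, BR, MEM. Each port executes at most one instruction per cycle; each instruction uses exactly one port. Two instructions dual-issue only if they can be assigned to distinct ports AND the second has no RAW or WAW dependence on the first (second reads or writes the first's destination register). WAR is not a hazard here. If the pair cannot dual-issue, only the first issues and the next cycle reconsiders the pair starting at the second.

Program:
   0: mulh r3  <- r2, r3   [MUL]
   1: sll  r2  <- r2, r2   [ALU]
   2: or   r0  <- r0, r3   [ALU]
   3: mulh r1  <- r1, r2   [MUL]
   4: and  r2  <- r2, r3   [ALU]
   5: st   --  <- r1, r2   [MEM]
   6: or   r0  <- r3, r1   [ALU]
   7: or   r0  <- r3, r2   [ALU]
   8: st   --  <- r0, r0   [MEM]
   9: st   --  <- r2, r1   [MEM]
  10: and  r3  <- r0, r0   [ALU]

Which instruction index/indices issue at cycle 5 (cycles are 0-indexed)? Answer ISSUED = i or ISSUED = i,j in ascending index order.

ISSUED = 8

  cy0 -> i0/i1 (mulh sll) dual
  cy1 -> i2/i3 (or mulh) dual
  cy2 -> i4 (and) RAW r2
  cy3 -> i5/i6 (st or) dual
  cy4 -> i7 (or) RAW r0
  cy5 -> i8 (st) no-port MEM/MEM
  cy6 -> i9/i10 (st and) dual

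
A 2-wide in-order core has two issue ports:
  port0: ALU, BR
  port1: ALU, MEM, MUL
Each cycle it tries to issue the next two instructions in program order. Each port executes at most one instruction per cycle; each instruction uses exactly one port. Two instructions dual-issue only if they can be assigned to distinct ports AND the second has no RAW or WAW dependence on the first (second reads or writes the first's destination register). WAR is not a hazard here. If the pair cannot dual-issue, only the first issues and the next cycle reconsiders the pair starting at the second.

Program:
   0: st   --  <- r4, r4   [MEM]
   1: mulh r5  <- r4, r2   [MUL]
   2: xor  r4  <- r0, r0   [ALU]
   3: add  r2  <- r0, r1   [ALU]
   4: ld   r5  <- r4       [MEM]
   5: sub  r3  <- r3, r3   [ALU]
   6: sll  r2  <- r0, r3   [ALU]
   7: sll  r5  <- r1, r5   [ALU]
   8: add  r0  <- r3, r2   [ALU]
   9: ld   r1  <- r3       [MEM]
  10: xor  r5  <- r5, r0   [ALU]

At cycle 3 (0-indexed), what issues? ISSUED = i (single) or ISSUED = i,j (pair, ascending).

t=0 i0:st ; no-port MEM/MUL
t=1 i1&i2:mulh/xor ; pair
t=2 i3&i4:add/ld ; pair
t=3 i5:sub ; RAW r3
t=4 i6&i7:sll/sll ; pair
t=5 i8&i9:add/ld ; pair
t=6 i10:xor ; tail

ISSUED = 5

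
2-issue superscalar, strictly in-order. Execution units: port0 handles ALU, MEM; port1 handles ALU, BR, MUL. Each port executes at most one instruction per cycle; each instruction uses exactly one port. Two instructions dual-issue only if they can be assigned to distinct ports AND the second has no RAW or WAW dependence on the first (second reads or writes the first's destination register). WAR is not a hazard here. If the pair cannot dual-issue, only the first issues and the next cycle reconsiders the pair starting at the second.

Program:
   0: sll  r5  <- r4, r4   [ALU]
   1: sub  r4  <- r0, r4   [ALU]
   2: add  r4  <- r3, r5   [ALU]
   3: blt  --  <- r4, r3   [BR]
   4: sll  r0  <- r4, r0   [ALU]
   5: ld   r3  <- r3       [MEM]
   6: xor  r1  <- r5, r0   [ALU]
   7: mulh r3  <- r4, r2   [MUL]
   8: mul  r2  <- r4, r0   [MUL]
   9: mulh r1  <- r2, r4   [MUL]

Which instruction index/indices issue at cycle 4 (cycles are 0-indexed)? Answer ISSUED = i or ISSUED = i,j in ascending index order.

ISSUED = 7

#0 head=0: sll;sub i0+i1 pair
#1 head=2: add i2 RAW r4
#2 head=3: blt;sll i3+i4 pair
#3 head=5: ld;xor i5+i6 pair
#4 head=7: mulh i7 no-port MUL/MUL
#5 head=8: mul i8 no-port MUL/MUL
#6 head=9: mulh i9 tail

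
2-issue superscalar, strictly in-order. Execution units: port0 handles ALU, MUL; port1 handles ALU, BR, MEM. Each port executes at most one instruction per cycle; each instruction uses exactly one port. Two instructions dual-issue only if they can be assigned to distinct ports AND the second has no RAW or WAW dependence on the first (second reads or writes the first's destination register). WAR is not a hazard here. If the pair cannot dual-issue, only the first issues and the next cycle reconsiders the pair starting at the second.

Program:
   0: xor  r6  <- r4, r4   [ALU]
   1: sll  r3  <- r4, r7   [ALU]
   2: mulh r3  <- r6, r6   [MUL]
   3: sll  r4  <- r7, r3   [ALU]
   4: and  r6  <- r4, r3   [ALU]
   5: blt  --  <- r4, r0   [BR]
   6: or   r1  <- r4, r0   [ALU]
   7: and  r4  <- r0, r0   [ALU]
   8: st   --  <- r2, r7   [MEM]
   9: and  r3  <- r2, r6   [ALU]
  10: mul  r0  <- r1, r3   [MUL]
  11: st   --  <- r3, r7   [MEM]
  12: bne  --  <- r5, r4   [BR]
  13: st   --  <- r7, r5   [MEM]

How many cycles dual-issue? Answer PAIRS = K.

c0: i0+i1 xor.ALU+sll.ALU  2-wide
c1: i2 mulh.MUL  RAW r3
c2: i3 sll.ALU  RAW r4
c3: i4+i5 and.ALU+blt.BR  2-wide
c4: i6+i7 or.ALU+and.ALU  2-wide
c5: i8+i9 st.MEM+and.ALU  2-wide
c6: i10+i11 mul.MUL+st.MEM  2-wide
c7: i12 bne.BR  no-port BR/MEM
c8: i13 st.MEM  tail

PAIRS = 5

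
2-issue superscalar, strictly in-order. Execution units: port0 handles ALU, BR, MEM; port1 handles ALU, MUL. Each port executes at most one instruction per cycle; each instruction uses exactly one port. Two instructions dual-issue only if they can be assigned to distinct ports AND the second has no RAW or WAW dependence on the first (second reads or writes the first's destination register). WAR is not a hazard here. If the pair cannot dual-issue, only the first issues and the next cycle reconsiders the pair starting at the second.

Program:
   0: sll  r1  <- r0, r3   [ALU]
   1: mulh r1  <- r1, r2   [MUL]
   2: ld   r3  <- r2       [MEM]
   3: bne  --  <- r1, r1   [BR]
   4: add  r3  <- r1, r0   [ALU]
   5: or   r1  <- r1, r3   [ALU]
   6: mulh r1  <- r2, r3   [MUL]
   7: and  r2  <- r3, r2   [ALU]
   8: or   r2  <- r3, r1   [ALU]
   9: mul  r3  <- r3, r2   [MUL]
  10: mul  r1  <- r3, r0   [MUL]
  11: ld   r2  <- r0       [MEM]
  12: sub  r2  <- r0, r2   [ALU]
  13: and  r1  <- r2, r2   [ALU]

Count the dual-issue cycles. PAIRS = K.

PAIRS = 4

c0: i0 sll  RAW+WAW r1
c1: i1,i2 mulh;ld  2-wide
c2: i3,i4 bne;add  2-wide
c3: i5 or  WAW r1
c4: i6,i7 mulh;and  2-wide
c5: i8 or  RAW r2
c6: i9 mul  no-port MUL/MUL
c7: i10,i11 mul;ld  2-wide
c8: i12 sub  RAW r2
c9: i13 and  tail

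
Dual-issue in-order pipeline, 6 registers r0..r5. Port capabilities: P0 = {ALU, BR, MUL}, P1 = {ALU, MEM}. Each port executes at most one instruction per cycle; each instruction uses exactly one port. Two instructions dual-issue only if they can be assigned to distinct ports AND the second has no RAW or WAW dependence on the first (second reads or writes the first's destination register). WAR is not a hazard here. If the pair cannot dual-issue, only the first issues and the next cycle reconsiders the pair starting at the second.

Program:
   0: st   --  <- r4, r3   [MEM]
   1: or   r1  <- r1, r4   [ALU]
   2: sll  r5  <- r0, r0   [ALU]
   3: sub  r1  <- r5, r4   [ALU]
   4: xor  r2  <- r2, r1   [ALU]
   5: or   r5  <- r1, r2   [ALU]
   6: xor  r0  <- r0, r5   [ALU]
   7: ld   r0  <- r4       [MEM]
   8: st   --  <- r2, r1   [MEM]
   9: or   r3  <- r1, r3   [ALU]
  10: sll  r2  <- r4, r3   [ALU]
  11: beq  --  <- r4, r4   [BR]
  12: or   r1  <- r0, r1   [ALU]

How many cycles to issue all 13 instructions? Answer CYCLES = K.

c0: i0+i1 st.MEM or.ALU  2-wide
c1: i2 sll.ALU  RAW r5
c2: i3 sub.ALU  RAW r1
c3: i4 xor.ALU  RAW r2
c4: i5 or.ALU  RAW r5
c5: i6 xor.ALU  WAW r0
c6: i7 ld.MEM  no-port MEM/MEM
c7: i8+i9 st.MEM or.ALU  2-wide
c8: i10+i11 sll.ALU beq.BR  2-wide
c9: i12 or.ALU  tail

CYCLES = 10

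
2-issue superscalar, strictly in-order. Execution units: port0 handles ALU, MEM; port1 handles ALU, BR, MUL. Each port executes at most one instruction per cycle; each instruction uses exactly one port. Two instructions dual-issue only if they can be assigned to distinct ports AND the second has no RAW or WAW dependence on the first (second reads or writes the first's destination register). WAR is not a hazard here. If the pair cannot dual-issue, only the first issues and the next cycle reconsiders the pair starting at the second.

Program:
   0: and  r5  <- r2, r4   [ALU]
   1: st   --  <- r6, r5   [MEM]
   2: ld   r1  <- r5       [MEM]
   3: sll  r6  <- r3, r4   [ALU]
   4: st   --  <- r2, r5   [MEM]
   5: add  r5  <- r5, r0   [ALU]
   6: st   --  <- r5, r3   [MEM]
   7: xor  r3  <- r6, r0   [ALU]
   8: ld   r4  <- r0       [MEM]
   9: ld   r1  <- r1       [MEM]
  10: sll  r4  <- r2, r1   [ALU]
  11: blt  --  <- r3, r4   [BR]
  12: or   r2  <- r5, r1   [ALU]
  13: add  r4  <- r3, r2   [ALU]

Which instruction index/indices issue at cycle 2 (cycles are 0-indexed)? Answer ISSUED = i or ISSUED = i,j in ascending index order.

t=0 i0:and ; RAW r5
t=1 i1:st ; no-port MEM/MEM
t=2 i2/i3:ld sll ; 2-wide
t=3 i4/i5:st add ; 2-wide
t=4 i6/i7:st xor ; 2-wide
t=5 i8:ld ; no-port MEM/MEM
t=6 i9:ld ; RAW r1
t=7 i10:sll ; RAW r4
t=8 i11/i12:blt or ; 2-wide
t=9 i13:add ; tail

ISSUED = 2,3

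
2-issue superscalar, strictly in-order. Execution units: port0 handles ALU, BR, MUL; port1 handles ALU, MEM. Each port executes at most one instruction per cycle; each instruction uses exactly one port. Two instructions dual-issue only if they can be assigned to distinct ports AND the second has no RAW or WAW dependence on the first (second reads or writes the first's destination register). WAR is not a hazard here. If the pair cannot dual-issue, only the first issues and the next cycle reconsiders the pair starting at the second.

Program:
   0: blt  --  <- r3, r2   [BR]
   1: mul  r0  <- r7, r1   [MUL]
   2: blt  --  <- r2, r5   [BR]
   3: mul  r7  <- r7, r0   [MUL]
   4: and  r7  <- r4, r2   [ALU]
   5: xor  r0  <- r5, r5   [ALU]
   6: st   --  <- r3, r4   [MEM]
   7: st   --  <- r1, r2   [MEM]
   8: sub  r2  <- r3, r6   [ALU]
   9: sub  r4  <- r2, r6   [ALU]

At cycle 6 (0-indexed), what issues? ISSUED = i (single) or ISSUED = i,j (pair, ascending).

ISSUED = 7,8

#0 head=0: blt i0 no-port BR/MUL
#1 head=1: mul i1 no-port MUL/BR
#2 head=2: blt i2 no-port BR/MUL
#3 head=3: mul i3 WAW r7
#4 head=4: and/xor i4/i5 2-wide
#5 head=6: st i6 no-port MEM/MEM
#6 head=7: st/sub i7/i8 2-wide
#7 head=9: sub i9 tail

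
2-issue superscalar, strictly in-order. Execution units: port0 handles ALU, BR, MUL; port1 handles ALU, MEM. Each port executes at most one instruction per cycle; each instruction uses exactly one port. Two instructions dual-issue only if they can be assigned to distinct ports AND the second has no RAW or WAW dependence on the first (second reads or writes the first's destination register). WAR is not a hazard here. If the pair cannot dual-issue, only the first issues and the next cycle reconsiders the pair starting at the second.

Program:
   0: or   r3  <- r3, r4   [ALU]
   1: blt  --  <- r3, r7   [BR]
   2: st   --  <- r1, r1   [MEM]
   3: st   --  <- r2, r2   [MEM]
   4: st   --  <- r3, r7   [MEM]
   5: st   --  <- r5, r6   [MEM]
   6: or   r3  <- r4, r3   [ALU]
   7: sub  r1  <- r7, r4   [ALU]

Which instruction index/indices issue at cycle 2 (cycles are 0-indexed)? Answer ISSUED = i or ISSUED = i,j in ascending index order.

c0: i0 or.ALU  RAW r3
c1: i1&i2 blt.BR;st.MEM  pair
c2: i3 st.MEM  no-port MEM/MEM
c3: i4 st.MEM  no-port MEM/MEM
c4: i5&i6 st.MEM;or.ALU  pair
c5: i7 sub.ALU  tail

ISSUED = 3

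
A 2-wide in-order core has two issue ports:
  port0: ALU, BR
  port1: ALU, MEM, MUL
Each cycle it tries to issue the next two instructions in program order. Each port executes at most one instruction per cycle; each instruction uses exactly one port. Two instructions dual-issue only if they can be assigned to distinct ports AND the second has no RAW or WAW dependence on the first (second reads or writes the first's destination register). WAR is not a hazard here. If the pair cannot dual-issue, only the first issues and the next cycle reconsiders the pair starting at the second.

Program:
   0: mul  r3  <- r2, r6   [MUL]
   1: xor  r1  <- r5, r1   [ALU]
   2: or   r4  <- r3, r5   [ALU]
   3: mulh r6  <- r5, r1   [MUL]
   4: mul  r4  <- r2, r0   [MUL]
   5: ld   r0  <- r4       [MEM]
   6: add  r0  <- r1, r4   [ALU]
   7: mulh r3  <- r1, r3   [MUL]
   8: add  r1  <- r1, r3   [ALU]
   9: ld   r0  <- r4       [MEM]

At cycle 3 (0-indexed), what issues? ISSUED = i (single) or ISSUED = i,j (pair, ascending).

  cy0 -> i0,i1 (mul/xor) 2-wide
  cy1 -> i2,i3 (or/mulh) 2-wide
  cy2 -> i4 (mul) no-port MUL/MEM
  cy3 -> i5 (ld) WAW r0
  cy4 -> i6,i7 (add/mulh) 2-wide
  cy5 -> i8,i9 (add/ld) 2-wide

ISSUED = 5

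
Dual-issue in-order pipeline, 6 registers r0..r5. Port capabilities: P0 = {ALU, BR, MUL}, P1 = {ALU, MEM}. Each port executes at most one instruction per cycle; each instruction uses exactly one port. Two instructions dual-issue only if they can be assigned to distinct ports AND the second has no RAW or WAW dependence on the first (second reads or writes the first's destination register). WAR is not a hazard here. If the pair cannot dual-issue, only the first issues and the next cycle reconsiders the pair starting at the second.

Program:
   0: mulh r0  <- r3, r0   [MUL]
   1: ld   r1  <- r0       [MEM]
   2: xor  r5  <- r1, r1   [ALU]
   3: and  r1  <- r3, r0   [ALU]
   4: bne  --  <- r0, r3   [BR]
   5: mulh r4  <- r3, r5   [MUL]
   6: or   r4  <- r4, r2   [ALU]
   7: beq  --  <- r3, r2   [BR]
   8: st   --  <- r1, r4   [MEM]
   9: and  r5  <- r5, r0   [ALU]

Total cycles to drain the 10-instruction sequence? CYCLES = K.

CYCLES = 7

0. mulh.MUL @i0  | RAW r0
1. ld.MEM @i1  | RAW r1
2. xor.ALU and.ALU @i2/i3  | 2-wide
3. bne.BR @i4  | no-port BR/MUL
4. mulh.MUL @i5  | RAW+WAW r4
5. or.ALU beq.BR @i6/i7  | 2-wide
6. st.MEM and.ALU @i8/i9  | 2-wide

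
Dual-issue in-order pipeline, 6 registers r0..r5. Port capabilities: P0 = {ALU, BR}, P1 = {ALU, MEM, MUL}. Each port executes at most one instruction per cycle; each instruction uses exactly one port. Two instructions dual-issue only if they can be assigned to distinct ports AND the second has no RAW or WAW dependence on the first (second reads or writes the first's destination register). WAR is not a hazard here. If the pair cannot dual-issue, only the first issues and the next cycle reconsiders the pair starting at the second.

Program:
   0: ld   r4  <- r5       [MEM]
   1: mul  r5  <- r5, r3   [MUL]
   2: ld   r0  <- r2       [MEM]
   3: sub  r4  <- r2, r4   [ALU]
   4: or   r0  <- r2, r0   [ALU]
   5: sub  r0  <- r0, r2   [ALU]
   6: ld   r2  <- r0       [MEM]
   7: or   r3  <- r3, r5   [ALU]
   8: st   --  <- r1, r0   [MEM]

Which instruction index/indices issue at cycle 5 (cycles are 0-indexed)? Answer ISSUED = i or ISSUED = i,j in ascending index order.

ISSUED = 6,7

c0: i0 ld.MEM  no-port MEM/MUL
c1: i1 mul.MUL  no-port MUL/MEM
c2: i2&i3 ld.MEM+sub.ALU  2-wide
c3: i4 or.ALU  RAW+WAW r0
c4: i5 sub.ALU  RAW r0
c5: i6&i7 ld.MEM+or.ALU  2-wide
c6: i8 st.MEM  tail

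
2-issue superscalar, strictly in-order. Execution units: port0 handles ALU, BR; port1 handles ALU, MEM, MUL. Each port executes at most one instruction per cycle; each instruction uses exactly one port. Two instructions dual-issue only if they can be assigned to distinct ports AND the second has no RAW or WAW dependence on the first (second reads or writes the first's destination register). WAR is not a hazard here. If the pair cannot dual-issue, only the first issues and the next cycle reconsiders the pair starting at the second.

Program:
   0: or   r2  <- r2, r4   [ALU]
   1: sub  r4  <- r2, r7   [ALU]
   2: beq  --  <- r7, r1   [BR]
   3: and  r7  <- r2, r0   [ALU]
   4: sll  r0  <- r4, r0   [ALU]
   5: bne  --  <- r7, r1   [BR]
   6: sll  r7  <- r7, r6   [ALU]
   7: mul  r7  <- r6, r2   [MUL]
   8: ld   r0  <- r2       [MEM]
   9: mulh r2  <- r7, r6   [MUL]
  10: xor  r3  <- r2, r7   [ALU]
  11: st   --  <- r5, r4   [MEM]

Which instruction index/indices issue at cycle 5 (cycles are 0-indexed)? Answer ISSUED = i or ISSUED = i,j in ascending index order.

ISSUED = 8

c0: i0 or  RAW r2
c1: i1,i2 sub+beq  pair
c2: i3,i4 and+sll  pair
c3: i5,i6 bne+sll  pair
c4: i7 mul  no-port MUL/MEM
c5: i8 ld  no-port MEM/MUL
c6: i9 mulh  RAW r2
c7: i10,i11 xor+st  pair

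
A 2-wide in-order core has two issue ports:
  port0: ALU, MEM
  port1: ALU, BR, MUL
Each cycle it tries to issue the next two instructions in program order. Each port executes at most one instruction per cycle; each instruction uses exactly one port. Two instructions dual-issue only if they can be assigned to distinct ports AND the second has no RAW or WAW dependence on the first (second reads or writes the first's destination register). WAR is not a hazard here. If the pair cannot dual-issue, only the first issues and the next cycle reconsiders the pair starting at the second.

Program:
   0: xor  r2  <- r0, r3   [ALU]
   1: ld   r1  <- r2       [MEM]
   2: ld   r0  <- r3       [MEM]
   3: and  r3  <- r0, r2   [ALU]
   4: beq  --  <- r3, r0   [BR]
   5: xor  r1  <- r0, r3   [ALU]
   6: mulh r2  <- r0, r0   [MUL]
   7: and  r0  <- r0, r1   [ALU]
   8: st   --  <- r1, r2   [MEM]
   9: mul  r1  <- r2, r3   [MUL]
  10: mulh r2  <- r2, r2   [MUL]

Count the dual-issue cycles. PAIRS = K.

t=0 i0:xor.ALU ; RAW r2
t=1 i1:ld.MEM ; no-port MEM/MEM
t=2 i2:ld.MEM ; RAW r0
t=3 i3:and.ALU ; RAW r3
t=4 i4&i5:beq.BR+xor.ALU ; pair
t=5 i6&i7:mulh.MUL+and.ALU ; pair
t=6 i8&i9:st.MEM+mul.MUL ; pair
t=7 i10:mulh.MUL ; tail

PAIRS = 3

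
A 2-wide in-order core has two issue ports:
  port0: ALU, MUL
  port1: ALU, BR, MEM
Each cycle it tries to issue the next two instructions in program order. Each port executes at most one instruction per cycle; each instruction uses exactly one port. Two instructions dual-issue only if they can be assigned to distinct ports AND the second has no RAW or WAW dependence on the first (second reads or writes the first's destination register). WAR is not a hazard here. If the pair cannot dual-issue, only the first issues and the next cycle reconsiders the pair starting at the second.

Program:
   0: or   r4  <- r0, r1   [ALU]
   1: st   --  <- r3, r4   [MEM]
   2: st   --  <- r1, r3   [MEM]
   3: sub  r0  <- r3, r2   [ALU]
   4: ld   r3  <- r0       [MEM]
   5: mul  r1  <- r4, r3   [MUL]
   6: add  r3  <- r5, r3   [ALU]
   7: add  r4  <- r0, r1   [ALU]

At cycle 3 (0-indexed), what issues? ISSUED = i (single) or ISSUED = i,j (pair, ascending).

[0] i0  or.ALU  -- RAW r4
[1] i1  st.MEM  -- no-port MEM/MEM
[2] i2/i3  st.MEM sub.ALU  -- dual
[3] i4  ld.MEM  -- RAW r3
[4] i5/i6  mul.MUL add.ALU  -- dual
[5] i7  add.ALU  -- tail

ISSUED = 4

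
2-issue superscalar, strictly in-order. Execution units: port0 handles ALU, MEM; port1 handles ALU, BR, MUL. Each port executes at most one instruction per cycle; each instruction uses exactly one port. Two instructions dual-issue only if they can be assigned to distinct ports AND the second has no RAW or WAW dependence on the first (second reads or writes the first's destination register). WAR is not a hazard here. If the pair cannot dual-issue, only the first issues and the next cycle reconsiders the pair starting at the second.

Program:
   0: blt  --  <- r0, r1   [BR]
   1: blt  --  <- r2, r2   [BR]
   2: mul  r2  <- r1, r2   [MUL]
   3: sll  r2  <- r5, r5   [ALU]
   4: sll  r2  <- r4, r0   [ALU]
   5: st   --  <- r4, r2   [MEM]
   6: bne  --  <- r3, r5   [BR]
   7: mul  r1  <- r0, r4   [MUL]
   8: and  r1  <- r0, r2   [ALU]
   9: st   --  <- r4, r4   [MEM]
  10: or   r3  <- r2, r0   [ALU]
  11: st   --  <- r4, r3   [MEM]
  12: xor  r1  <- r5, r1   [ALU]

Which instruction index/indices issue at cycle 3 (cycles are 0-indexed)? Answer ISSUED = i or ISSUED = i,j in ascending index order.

  cy0 -> i0 (blt.BR) no-port BR/BR
  cy1 -> i1 (blt.BR) no-port BR/MUL
  cy2 -> i2 (mul.MUL) WAW r2
  cy3 -> i3 (sll.ALU) WAW r2
  cy4 -> i4 (sll.ALU) RAW r2
  cy5 -> i5+i6 (st.MEM;bne.BR) pair
  cy6 -> i7 (mul.MUL) WAW r1
  cy7 -> i8+i9 (and.ALU;st.MEM) pair
  cy8 -> i10 (or.ALU) RAW r3
  cy9 -> i11+i12 (st.MEM;xor.ALU) pair

ISSUED = 3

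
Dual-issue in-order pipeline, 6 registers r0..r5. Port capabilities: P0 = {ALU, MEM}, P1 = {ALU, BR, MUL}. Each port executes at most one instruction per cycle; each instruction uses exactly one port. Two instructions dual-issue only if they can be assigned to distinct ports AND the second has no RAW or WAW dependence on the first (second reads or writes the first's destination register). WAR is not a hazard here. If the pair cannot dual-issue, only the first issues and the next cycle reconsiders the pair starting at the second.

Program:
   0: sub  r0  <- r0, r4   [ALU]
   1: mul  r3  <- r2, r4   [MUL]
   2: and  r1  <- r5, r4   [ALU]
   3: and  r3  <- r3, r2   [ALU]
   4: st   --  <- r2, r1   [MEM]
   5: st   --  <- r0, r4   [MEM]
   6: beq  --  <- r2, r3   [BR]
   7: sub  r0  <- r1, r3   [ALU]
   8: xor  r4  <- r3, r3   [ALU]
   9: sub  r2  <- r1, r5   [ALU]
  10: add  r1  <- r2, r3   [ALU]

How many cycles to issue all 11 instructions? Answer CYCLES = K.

CYCLES = 7

0. sub/mul @i0,i1  | 2-wide
1. and/and @i2,i3  | 2-wide
2. st @i4  | no-port MEM/MEM
3. st/beq @i5,i6  | 2-wide
4. sub/xor @i7,i8  | 2-wide
5. sub @i9  | RAW r2
6. add @i10  | tail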